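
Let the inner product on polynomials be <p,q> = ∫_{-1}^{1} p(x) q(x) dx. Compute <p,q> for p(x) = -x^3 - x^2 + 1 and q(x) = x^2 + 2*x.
<p,q> = -8/15

Expand the product: p(x)·q(x) = -x^5 - 3*x^4 - 2*x^3 + x^2 + 2*x.
∫_{-1}^{1} of each monomial x^k gives [2/(k+1) if k even, 0 if k odd]. Integrating term-by-term (or equivalently evaluating the antiderivative F(x) = -x^6/6 - 3*x^5/5 - x^4/2 + x^3/3 + x^2 at the endpoints):
  F(1) − F(−1) = 1/15 − (3/5) = -8/15.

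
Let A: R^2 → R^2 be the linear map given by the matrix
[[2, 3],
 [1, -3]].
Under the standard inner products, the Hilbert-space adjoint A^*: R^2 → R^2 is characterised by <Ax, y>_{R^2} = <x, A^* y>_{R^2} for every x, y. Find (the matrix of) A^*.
A^* = A^T =
[[2, 1],
 [3, -3]]

For real matrices with standard dot products, the defining identity <Ax, y> = <x, A^* y> gives (Ax)^T y = x^T (A^*) y, i.e. x^T A^T y = x^T (A^*) y. Since this holds for all x, y, we must have A^* = A^T. Therefore
A^* =
[[2, 1],
 [3, -3]].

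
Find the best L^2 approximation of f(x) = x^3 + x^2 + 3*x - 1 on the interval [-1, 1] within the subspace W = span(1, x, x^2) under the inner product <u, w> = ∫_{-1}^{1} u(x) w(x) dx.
g(x) = x^2 + 18*x/5 - 1

The best approximation g ∈ W is the orthogonal projection of f onto W. Writing g = a_0 + a_1 x + a_2 x^2, the coefficients solve the normal equations G · a = b where
  G_{ij} = <φ_i, φ_j> and b_i = <f, φ_i>, with φ_0 = 1, φ_1 = x, φ_2 = x^2.
G =
  [2, 0, 2/3]
  [0, 2/3, 0]
  [2/3, 0, 2/5],
b = (-4/3, 12/5, -4/15).
Solving gives a_0 = -1, a_1 = 18/5, a_2 = 1, so
  g(x) = x^2 + 18*x/5 - 1.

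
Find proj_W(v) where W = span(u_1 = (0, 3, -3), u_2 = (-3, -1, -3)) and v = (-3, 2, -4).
proj_W(v) = (-39/17, 25/17, -77/17)

Set up U = [u_1 | ... | u_2] ∈ R^(3×2). The projector onto W = col(U) is P = U (U^T U)^(-1) U^T.
Compute U^T U =
  [18, 6]
  [6, 19],
and U^T v = (18, 19).
Solve U^T U · c = U^T v for the coefficients: c = (38/51, 13/17). The projection is proj_W(v) = U c.
Check: (v - proj_W(v)) · u_1 = 0  (should be 0).
Check: (v - proj_W(v)) · u_2 = 0  (should be 0).
Result: proj_W(v) = (-39/17, 25/17, -77/17).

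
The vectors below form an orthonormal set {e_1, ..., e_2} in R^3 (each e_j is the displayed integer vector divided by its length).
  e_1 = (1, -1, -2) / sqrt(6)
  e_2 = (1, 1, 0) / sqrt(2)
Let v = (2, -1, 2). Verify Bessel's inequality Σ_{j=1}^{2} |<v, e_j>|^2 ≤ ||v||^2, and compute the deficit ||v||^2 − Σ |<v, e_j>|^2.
Σ |<v, e_j>|^2 = 2/3; ||v||^2 = 9; deficit = 25/3

Write each e_j = u_j / sqrt(<u_j, u_j>) where u_j is the displayed integer vector. Then <v, e_j> = <v, u_j> / sqrt(<u_j, u_j>), so |<v, e_j>|^2 = <v, u_j>^2 / <u_j, u_j>.
Coefficients: <v, e_1> = -1/sqrt(6), <v, e_2> = 1/sqrt(2).
Square and sum: Σ |<v, e_j>|^2 = 2/3.
Compute ||v||^2 = v·v = 9.
Deficit = 9 − 2/3 = 25/3 ≥ 0, confirming Bessel's inequality. (The deficit equals ||v − Σ <v,e_j> e_j||^2, the squared distance from v to span{e_j}.)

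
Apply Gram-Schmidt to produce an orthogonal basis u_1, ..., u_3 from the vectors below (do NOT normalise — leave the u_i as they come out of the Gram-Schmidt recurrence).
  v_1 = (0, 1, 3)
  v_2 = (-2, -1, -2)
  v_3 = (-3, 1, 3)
Orthogonal basis:
  u_1 = (0, 1, 3)
  u_2 = (-2, -3/10, 1/10)
  u_3 = (-3/41, 18/41, -6/41)

Apply the Gram-Schmidt recurrence
  u_1 = v_1
  u_i = v_i − Σ_{j<i} ((v_i · u_j) / (u_j · u_j)) · u_j.

Step by step this gives:
  u_1 = (0, 1, 3)
  u_2 = (-2, -3/10, 1/10)
  u_3 = (-3/41, 18/41, -6/41)

Orthogonality check:
  u_2 · u_1 = 0 (should be 0)
  u_3 · u_1 = 0 (should be 0)
  u_3 · u_2 = 0 (should be 0)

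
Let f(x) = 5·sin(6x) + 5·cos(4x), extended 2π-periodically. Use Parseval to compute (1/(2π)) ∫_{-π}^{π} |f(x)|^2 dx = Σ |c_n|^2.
Σ |c_n|^2 = 25

Expand |f|^2 and use orthogonality of {sin(nx), cos(mx)} on [-π, π]:
  ∫_{-π}^{π} sin(nx)^2 dx = π, ∫ cos(mx)^2 dx = π, and cross terms integrate to 0.
So ∫_{-π}^{π} f(x)^2 dx = 5^2 · π + 5^2 · π = (25 + 25)π.
Divide by 2π: (25 + 25)/2 = 25.
By Parseval, this equals Σ |c_n|^2.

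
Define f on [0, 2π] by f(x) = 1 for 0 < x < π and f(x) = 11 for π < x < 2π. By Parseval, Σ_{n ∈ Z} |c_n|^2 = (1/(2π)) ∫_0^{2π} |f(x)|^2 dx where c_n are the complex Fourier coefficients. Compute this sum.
Σ |c_n|^2 = 61

Parseval equates the L^2 energy of f (normalised by 1/(2π)) with the ℓ^2 sum of its Fourier coefficients: (1/(2π)) ∫_0^{2π} |f|^2 = Σ |c_n|^2.
Compute the left side: (1/(2π)) [∫_0^π 1^2 dx + ∫_π^{2π} 11^2 dx] = (1/(2π)) · (1π + 121π) = (1 + 121)/2 = 61.
So Σ_{n ∈ Z} |c_n|^2 = 61.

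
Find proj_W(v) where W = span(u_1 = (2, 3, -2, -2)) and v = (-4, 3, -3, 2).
proj_W(v) = (2/7, 3/7, -2/7, -2/7)

Set up U = [u_1 | ... | u_1] ∈ R^(4×1). The projector onto W = col(U) is P = U (U^T U)^(-1) U^T.
Compute U^T U =
  [21],
and U^T v = (3).
Solve U^T U · c = U^T v for the coefficients: c = (1/7). The projection is proj_W(v) = U c.
Check: (v - proj_W(v)) · u_1 = 0  (should be 0).
Result: proj_W(v) = (2/7, 3/7, -2/7, -2/7).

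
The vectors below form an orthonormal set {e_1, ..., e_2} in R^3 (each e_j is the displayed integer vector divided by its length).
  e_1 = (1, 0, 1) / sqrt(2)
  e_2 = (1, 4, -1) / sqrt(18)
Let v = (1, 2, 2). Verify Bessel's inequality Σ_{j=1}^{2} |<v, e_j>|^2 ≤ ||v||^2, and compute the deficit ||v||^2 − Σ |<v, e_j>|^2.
Σ |<v, e_j>|^2 = 65/9; ||v||^2 = 9; deficit = 16/9

Write each e_j = u_j / sqrt(<u_j, u_j>) where u_j is the displayed integer vector. Then <v, e_j> = <v, u_j> / sqrt(<u_j, u_j>), so |<v, e_j>|^2 = <v, u_j>^2 / <u_j, u_j>.
Coefficients: <v, e_1> = 3/sqrt(2), <v, e_2> = 7/sqrt(18).
Square and sum: Σ |<v, e_j>|^2 = 65/9.
Compute ||v||^2 = v·v = 9.
Deficit = 9 − 65/9 = 16/9 ≥ 0, confirming Bessel's inequality. (The deficit equals ||v − Σ <v,e_j> e_j||^2, the squared distance from v to span{e_j}.)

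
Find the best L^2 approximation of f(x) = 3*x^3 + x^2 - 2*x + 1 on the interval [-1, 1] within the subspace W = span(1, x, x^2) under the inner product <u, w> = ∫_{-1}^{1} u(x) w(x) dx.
g(x) = x^2 - x/5 + 1

The best approximation g ∈ W is the orthogonal projection of f onto W. Writing g = a_0 + a_1 x + a_2 x^2, the coefficients solve the normal equations G · a = b where
  G_{ij} = <φ_i, φ_j> and b_i = <f, φ_i>, with φ_0 = 1, φ_1 = x, φ_2 = x^2.
G =
  [2, 0, 2/3]
  [0, 2/3, 0]
  [2/3, 0, 2/5],
b = (8/3, -2/15, 16/15).
Solving gives a_0 = 1, a_1 = -1/5, a_2 = 1, so
  g(x) = x^2 - x/5 + 1.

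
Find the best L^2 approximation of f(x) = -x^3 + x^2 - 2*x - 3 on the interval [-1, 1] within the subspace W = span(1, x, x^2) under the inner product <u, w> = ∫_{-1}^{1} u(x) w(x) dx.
g(x) = x^2 - 13*x/5 - 3

The best approximation g ∈ W is the orthogonal projection of f onto W. Writing g = a_0 + a_1 x + a_2 x^2, the coefficients solve the normal equations G · a = b where
  G_{ij} = <φ_i, φ_j> and b_i = <f, φ_i>, with φ_0 = 1, φ_1 = x, φ_2 = x^2.
G =
  [2, 0, 2/3]
  [0, 2/3, 0]
  [2/3, 0, 2/5],
b = (-16/3, -26/15, -8/5).
Solving gives a_0 = -3, a_1 = -13/5, a_2 = 1, so
  g(x) = x^2 - 13*x/5 - 3.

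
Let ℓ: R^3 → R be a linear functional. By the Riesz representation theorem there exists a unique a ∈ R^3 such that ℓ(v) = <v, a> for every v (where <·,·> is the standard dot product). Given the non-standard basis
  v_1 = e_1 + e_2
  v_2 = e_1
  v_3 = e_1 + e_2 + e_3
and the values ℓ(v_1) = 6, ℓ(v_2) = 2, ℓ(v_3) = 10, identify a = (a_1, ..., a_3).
a = (2, 4, 4)

Write a = (a_1, ..., a_3) in the standard basis. For each basis vector v_i, ℓ(v_i) = <v_i, a> is a linear equation in the a_j's. Collect the n equations into a matrix system V a = ℓ, where row i of V is v_i (expressed in the standard basis). Since V is invertible (lower-triangular with 1s on the diagonal, up to permutation), solve by back-substitution:
  V =
[[1, 1, 0],
 [1, 0, 0],
 [1, 1, 1]]
  V a = (6, 2, 10)
Solving gives a = (2, 4, 4).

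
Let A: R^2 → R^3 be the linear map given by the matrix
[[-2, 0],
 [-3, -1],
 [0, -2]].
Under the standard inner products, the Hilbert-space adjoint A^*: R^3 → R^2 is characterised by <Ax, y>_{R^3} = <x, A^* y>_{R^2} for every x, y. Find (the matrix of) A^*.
A^* = A^T =
[[-2, -3, 0],
 [0, -1, -2]]

For real matrices with standard dot products, the defining identity <Ax, y> = <x, A^* y> gives (Ax)^T y = x^T (A^*) y, i.e. x^T A^T y = x^T (A^*) y. Since this holds for all x, y, we must have A^* = A^T. Therefore
A^* =
[[-2, -3, 0],
 [0, -1, -2]].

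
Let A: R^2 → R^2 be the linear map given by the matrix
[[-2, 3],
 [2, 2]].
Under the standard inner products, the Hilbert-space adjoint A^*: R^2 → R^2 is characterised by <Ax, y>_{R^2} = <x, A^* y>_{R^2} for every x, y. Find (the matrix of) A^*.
A^* = A^T =
[[-2, 2],
 [3, 2]]

For real matrices with standard dot products, the defining identity <Ax, y> = <x, A^* y> gives (Ax)^T y = x^T (A^*) y, i.e. x^T A^T y = x^T (A^*) y. Since this holds for all x, y, we must have A^* = A^T. Therefore
A^* =
[[-2, 2],
 [3, 2]].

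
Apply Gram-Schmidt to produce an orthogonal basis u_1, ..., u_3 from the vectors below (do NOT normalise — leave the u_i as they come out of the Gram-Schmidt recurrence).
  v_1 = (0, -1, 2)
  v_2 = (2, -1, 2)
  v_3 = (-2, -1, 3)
Orthogonal basis:
  u_1 = (0, -1, 2)
  u_2 = (2, 0, 0)
  u_3 = (0, 2/5, 1/5)

Apply the Gram-Schmidt recurrence
  u_1 = v_1
  u_i = v_i − Σ_{j<i} ((v_i · u_j) / (u_j · u_j)) · u_j.

Step by step this gives:
  u_1 = (0, -1, 2)
  u_2 = (2, 0, 0)
  u_3 = (0, 2/5, 1/5)

Orthogonality check:
  u_2 · u_1 = 0 (should be 0)
  u_3 · u_1 = 0 (should be 0)
  u_3 · u_2 = 0 (should be 0)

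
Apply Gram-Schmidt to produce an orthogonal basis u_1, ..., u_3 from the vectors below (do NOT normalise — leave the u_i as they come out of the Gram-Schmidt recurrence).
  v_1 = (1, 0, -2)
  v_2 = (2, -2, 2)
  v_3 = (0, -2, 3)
Orthogonal basis:
  u_1 = (1, 0, -2)
  u_2 = (12/5, -2, 6/5)
  u_3 = (-3/7, -9/14, -3/14)

Apply the Gram-Schmidt recurrence
  u_1 = v_1
  u_i = v_i − Σ_{j<i} ((v_i · u_j) / (u_j · u_j)) · u_j.

Step by step this gives:
  u_1 = (1, 0, -2)
  u_2 = (12/5, -2, 6/5)
  u_3 = (-3/7, -9/14, -3/14)

Orthogonality check:
  u_2 · u_1 = 0 (should be 0)
  u_3 · u_1 = 0 (should be 0)
  u_3 · u_2 = 0 (should be 0)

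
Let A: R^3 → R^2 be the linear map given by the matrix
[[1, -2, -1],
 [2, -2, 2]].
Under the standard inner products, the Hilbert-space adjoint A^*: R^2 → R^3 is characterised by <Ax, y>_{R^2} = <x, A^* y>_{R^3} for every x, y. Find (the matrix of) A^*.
A^* = A^T =
[[1, 2],
 [-2, -2],
 [-1, 2]]

For real matrices with standard dot products, the defining identity <Ax, y> = <x, A^* y> gives (Ax)^T y = x^T (A^*) y, i.e. x^T A^T y = x^T (A^*) y. Since this holds for all x, y, we must have A^* = A^T. Therefore
A^* =
[[1, 2],
 [-2, -2],
 [-1, 2]].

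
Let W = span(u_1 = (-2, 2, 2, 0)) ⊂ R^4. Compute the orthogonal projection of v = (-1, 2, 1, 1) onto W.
proj_W(v) = (-4/3, 4/3, 4/3, 0)

Set up U = [u_1 | ... | u_1] ∈ R^(4×1). The projector onto W = col(U) is P = U (U^T U)^(-1) U^T.
Compute U^T U =
  [12],
and U^T v = (8).
Solve U^T U · c = U^T v for the coefficients: c = (2/3). The projection is proj_W(v) = U c.
Check: (v - proj_W(v)) · u_1 = 0  (should be 0).
Result: proj_W(v) = (-4/3, 4/3, 4/3, 0).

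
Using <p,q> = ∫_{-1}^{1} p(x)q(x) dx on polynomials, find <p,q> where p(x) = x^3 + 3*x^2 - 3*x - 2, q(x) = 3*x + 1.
<p,q> = -34/5

Expand the product: p(x)·q(x) = 3*x^4 + 10*x^3 - 6*x^2 - 9*x - 2.
∫_{-1}^{1} of each monomial x^k gives [2/(k+1) if k even, 0 if k odd]. Integrating term-by-term (or equivalently evaluating the antiderivative F(x) = 3*x^5/5 + 5*x^4/2 - 2*x^3 - 9*x^2/2 - 2*x at the endpoints):
  F(1) − F(−1) = -27/5 − (7/5) = -34/5.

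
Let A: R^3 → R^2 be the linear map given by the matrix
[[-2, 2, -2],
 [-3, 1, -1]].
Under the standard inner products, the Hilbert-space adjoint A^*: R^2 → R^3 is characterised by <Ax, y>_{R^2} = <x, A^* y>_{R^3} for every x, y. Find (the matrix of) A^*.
A^* = A^T =
[[-2, -3],
 [2, 1],
 [-2, -1]]

For real matrices with standard dot products, the defining identity <Ax, y> = <x, A^* y> gives (Ax)^T y = x^T (A^*) y, i.e. x^T A^T y = x^T (A^*) y. Since this holds for all x, y, we must have A^* = A^T. Therefore
A^* =
[[-2, -3],
 [2, 1],
 [-2, -1]].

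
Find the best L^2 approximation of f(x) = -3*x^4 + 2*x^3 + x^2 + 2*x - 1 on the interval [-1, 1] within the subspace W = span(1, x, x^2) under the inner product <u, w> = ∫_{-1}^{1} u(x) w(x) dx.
g(x) = -11*x^2/7 + 16*x/5 - 26/35

The best approximation g ∈ W is the orthogonal projection of f onto W. Writing g = a_0 + a_1 x + a_2 x^2, the coefficients solve the normal equations G · a = b where
  G_{ij} = <φ_i, φ_j> and b_i = <f, φ_i>, with φ_0 = 1, φ_1 = x, φ_2 = x^2.
G =
  [2, 0, 2/3]
  [0, 2/3, 0]
  [2/3, 0, 2/5],
b = (-38/15, 32/15, -118/105).
Solving gives a_0 = -26/35, a_1 = 16/5, a_2 = -11/7, so
  g(x) = -11*x^2/7 + 16*x/5 - 26/35.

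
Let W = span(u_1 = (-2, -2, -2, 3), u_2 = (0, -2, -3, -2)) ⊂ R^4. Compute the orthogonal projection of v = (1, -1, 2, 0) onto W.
proj_W(v) = (104/341, 240/341, 28/31, -20/341)

Set up U = [u_1 | ... | u_2] ∈ R^(4×2). The projector onto W = col(U) is P = U (U^T U)^(-1) U^T.
Compute U^T U =
  [21, 4]
  [4, 17],
and U^T v = (-4, -4).
Solve U^T U · c = U^T v for the coefficients: c = (-52/341, -68/341). The projection is proj_W(v) = U c.
Check: (v - proj_W(v)) · u_1 = 0  (should be 0).
Check: (v - proj_W(v)) · u_2 = 0  (should be 0).
Result: proj_W(v) = (104/341, 240/341, 28/31, -20/341).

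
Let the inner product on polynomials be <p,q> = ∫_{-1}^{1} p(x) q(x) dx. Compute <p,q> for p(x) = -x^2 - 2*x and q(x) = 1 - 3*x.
<p,q> = 10/3

Expand the product: p(x)·q(x) = 3*x^3 + 5*x^2 - 2*x.
∫_{-1}^{1} of each monomial x^k gives [2/(k+1) if k even, 0 if k odd]. Integrating term-by-term (or equivalently evaluating the antiderivative F(x) = 3*x^4/4 + 5*x^3/3 - x^2 at the endpoints):
  F(1) − F(−1) = 17/12 − (-23/12) = 10/3.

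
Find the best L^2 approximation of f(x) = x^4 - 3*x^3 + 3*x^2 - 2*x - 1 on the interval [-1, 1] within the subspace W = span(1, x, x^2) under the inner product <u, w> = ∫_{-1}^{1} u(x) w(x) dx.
g(x) = 27*x^2/7 - 19*x/5 - 38/35

The best approximation g ∈ W is the orthogonal projection of f onto W. Writing g = a_0 + a_1 x + a_2 x^2, the coefficients solve the normal equations G · a = b where
  G_{ij} = <φ_i, φ_j> and b_i = <f, φ_i>, with φ_0 = 1, φ_1 = x, φ_2 = x^2.
G =
  [2, 0, 2/3]
  [0, 2/3, 0]
  [2/3, 0, 2/5],
b = (2/5, -38/15, 86/105).
Solving gives a_0 = -38/35, a_1 = -19/5, a_2 = 27/7, so
  g(x) = 27*x^2/7 - 19*x/5 - 38/35.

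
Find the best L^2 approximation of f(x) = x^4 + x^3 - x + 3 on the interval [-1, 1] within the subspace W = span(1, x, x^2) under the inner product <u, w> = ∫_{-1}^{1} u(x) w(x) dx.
g(x) = 6*x^2/7 - 2*x/5 + 102/35

The best approximation g ∈ W is the orthogonal projection of f onto W. Writing g = a_0 + a_1 x + a_2 x^2, the coefficients solve the normal equations G · a = b where
  G_{ij} = <φ_i, φ_j> and b_i = <f, φ_i>, with φ_0 = 1, φ_1 = x, φ_2 = x^2.
G =
  [2, 0, 2/3]
  [0, 2/3, 0]
  [2/3, 0, 2/5],
b = (32/5, -4/15, 16/7).
Solving gives a_0 = 102/35, a_1 = -2/5, a_2 = 6/7, so
  g(x) = 6*x^2/7 - 2*x/5 + 102/35.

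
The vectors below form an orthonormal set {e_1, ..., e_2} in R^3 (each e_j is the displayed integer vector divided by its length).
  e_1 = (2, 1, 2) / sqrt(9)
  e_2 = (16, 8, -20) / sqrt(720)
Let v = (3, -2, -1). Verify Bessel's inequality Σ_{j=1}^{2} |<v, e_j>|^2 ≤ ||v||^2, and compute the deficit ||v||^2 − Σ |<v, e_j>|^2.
Σ |<v, e_j>|^2 = 21/5; ||v||^2 = 14; deficit = 49/5

Write each e_j = u_j / sqrt(<u_j, u_j>) where u_j is the displayed integer vector. Then <v, e_j> = <v, u_j> / sqrt(<u_j, u_j>), so |<v, e_j>|^2 = <v, u_j>^2 / <u_j, u_j>.
Coefficients: <v, e_1> = 2/sqrt(9), <v, e_2> = 52/sqrt(720).
Square and sum: Σ |<v, e_j>|^2 = 21/5.
Compute ||v||^2 = v·v = 14.
Deficit = 14 − 21/5 = 49/5 ≥ 0, confirming Bessel's inequality. (The deficit equals ||v − Σ <v,e_j> e_j||^2, the squared distance from v to span{e_j}.)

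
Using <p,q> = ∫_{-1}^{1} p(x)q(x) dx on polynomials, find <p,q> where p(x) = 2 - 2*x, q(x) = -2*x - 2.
<p,q> = -16/3

Expand the product: p(x)·q(x) = 4*x^2 - 4.
∫_{-1}^{1} of each monomial x^k gives [2/(k+1) if k even, 0 if k odd]. Integrating term-by-term (or equivalently evaluating the antiderivative F(x) = 4*x^3/3 - 4*x at the endpoints):
  F(1) − F(−1) = -8/3 − (8/3) = -16/3.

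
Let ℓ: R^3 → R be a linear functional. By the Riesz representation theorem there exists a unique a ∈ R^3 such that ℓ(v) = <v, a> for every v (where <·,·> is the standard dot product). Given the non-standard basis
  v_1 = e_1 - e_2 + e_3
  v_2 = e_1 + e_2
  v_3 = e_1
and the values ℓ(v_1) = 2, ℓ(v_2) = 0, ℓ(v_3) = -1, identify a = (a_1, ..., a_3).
a = (-1, 1, 4)

Write a = (a_1, ..., a_3) in the standard basis. For each basis vector v_i, ℓ(v_i) = <v_i, a> is a linear equation in the a_j's. Collect the n equations into a matrix system V a = ℓ, where row i of V is v_i (expressed in the standard basis). Since V is invertible (lower-triangular with 1s on the diagonal, up to permutation), solve by back-substitution:
  V =
[[1, -1, 1],
 [1, 1, 0],
 [1, 0, 0]]
  V a = (2, 0, -1)
Solving gives a = (-1, 1, 4).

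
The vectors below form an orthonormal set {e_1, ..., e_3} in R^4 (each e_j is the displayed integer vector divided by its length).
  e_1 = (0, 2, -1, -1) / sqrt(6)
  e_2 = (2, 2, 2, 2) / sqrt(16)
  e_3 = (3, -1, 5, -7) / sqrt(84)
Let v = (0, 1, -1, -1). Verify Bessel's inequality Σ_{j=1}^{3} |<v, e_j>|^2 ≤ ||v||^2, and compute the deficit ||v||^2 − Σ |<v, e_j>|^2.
Σ |<v, e_j>|^2 = 41/14; ||v||^2 = 3; deficit = 1/14

Write each e_j = u_j / sqrt(<u_j, u_j>) where u_j is the displayed integer vector. Then <v, e_j> = <v, u_j> / sqrt(<u_j, u_j>), so |<v, e_j>|^2 = <v, u_j>^2 / <u_j, u_j>.
Coefficients: <v, e_1> = 4/sqrt(6), <v, e_2> = -2/sqrt(16), <v, e_3> = 1/sqrt(84).
Square and sum: Σ |<v, e_j>|^2 = 41/14.
Compute ||v||^2 = v·v = 3.
Deficit = 3 − 41/14 = 1/14 ≥ 0, confirming Bessel's inequality. (The deficit equals ||v − Σ <v,e_j> e_j||^2, the squared distance from v to span{e_j}.)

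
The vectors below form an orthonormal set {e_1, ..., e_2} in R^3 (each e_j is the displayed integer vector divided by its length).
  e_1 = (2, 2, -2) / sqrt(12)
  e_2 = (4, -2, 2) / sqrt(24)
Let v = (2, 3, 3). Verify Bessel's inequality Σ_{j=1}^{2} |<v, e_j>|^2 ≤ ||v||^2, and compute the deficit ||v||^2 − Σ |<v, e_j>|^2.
Σ |<v, e_j>|^2 = 4; ||v||^2 = 22; deficit = 18

Write each e_j = u_j / sqrt(<u_j, u_j>) where u_j is the displayed integer vector. Then <v, e_j> = <v, u_j> / sqrt(<u_j, u_j>), so |<v, e_j>|^2 = <v, u_j>^2 / <u_j, u_j>.
Coefficients: <v, e_1> = 4/sqrt(12), <v, e_2> = 8/sqrt(24).
Square and sum: Σ |<v, e_j>|^2 = 4.
Compute ||v||^2 = v·v = 22.
Deficit = 22 − 4 = 18 ≥ 0, confirming Bessel's inequality. (The deficit equals ||v − Σ <v,e_j> e_j||^2, the squared distance from v to span{e_j}.)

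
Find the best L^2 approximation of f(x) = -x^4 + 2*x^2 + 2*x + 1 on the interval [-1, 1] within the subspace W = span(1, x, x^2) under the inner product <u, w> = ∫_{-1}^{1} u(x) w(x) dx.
g(x) = 8*x^2/7 + 2*x + 38/35

The best approximation g ∈ W is the orthogonal projection of f onto W. Writing g = a_0 + a_1 x + a_2 x^2, the coefficients solve the normal equations G · a = b where
  G_{ij} = <φ_i, φ_j> and b_i = <f, φ_i>, with φ_0 = 1, φ_1 = x, φ_2 = x^2.
G =
  [2, 0, 2/3]
  [0, 2/3, 0]
  [2/3, 0, 2/5],
b = (44/15, 4/3, 124/105).
Solving gives a_0 = 38/35, a_1 = 2, a_2 = 8/7, so
  g(x) = 8*x^2/7 + 2*x + 38/35.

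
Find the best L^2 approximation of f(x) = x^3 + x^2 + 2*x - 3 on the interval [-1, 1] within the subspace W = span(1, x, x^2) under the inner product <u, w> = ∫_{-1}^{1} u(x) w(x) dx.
g(x) = x^2 + 13*x/5 - 3

The best approximation g ∈ W is the orthogonal projection of f onto W. Writing g = a_0 + a_1 x + a_2 x^2, the coefficients solve the normal equations G · a = b where
  G_{ij} = <φ_i, φ_j> and b_i = <f, φ_i>, with φ_0 = 1, φ_1 = x, φ_2 = x^2.
G =
  [2, 0, 2/3]
  [0, 2/3, 0]
  [2/3, 0, 2/5],
b = (-16/3, 26/15, -8/5).
Solving gives a_0 = -3, a_1 = 13/5, a_2 = 1, so
  g(x) = x^2 + 13*x/5 - 3.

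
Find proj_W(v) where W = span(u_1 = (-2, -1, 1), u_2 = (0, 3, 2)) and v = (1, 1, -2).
proj_W(v) = (12/7, 3/7, -8/7)

Set up U = [u_1 | ... | u_2] ∈ R^(3×2). The projector onto W = col(U) is P = U (U^T U)^(-1) U^T.
Compute U^T U =
  [6, -1]
  [-1, 13],
and U^T v = (-5, -1).
Solve U^T U · c = U^T v for the coefficients: c = (-6/7, -1/7). The projection is proj_W(v) = U c.
Check: (v - proj_W(v)) · u_1 = 0  (should be 0).
Check: (v - proj_W(v)) · u_2 = 0  (should be 0).
Result: proj_W(v) = (12/7, 3/7, -8/7).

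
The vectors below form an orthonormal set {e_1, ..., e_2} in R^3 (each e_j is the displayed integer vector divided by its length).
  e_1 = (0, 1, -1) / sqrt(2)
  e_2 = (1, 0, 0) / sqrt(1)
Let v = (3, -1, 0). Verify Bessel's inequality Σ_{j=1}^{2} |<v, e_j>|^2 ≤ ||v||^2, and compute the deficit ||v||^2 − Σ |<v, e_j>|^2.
Σ |<v, e_j>|^2 = 19/2; ||v||^2 = 10; deficit = 1/2

Write each e_j = u_j / sqrt(<u_j, u_j>) where u_j is the displayed integer vector. Then <v, e_j> = <v, u_j> / sqrt(<u_j, u_j>), so |<v, e_j>|^2 = <v, u_j>^2 / <u_j, u_j>.
Coefficients: <v, e_1> = -1/sqrt(2), <v, e_2> = 3/sqrt(1).
Square and sum: Σ |<v, e_j>|^2 = 19/2.
Compute ||v||^2 = v·v = 10.
Deficit = 10 − 19/2 = 1/2 ≥ 0, confirming Bessel's inequality. (The deficit equals ||v − Σ <v,e_j> e_j||^2, the squared distance from v to span{e_j}.)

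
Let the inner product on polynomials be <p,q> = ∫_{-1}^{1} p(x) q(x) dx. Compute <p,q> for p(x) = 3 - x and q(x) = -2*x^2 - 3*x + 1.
<p,q> = 4

Expand the product: p(x)·q(x) = 2*x^3 - 3*x^2 - 10*x + 3.
∫_{-1}^{1} of each monomial x^k gives [2/(k+1) if k even, 0 if k odd]. Integrating term-by-term (or equivalently evaluating the antiderivative F(x) = x^4/2 - x^3 - 5*x^2 + 3*x at the endpoints):
  F(1) − F(−1) = -5/2 − (-13/2) = 4.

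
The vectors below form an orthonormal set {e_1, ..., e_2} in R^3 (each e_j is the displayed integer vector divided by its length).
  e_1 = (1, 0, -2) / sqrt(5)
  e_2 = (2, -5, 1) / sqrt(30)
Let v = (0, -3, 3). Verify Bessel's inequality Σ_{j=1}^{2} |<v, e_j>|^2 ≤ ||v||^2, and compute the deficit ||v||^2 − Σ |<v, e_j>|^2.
Σ |<v, e_j>|^2 = 18; ||v||^2 = 18; deficit = 0

Write each e_j = u_j / sqrt(<u_j, u_j>) where u_j is the displayed integer vector. Then <v, e_j> = <v, u_j> / sqrt(<u_j, u_j>), so |<v, e_j>|^2 = <v, u_j>^2 / <u_j, u_j>.
Coefficients: <v, e_1> = -6/sqrt(5), <v, e_2> = 18/sqrt(30).
Square and sum: Σ |<v, e_j>|^2 = 18.
Compute ||v||^2 = v·v = 18.
Deficit = 18 − 18 = 0 ≥ 0, confirming Bessel's inequality. (The deficit equals ||v − Σ <v,e_j> e_j||^2, the squared distance from v to span{e_j}.)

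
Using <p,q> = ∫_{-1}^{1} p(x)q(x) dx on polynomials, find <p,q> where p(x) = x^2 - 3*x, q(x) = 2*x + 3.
<p,q> = -2

Expand the product: p(x)·q(x) = 2*x^3 - 3*x^2 - 9*x.
∫_{-1}^{1} of each monomial x^k gives [2/(k+1) if k even, 0 if k odd]. Integrating term-by-term (or equivalently evaluating the antiderivative F(x) = x^4/2 - x^3 - 9*x^2/2 at the endpoints):
  F(1) − F(−1) = -5 − (-3) = -2.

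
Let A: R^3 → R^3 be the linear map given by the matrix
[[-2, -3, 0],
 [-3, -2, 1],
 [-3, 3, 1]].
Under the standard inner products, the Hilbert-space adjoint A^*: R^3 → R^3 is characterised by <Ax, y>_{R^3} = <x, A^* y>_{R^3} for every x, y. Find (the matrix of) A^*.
A^* = A^T =
[[-2, -3, -3],
 [-3, -2, 3],
 [0, 1, 1]]

For real matrices with standard dot products, the defining identity <Ax, y> = <x, A^* y> gives (Ax)^T y = x^T (A^*) y, i.e. x^T A^T y = x^T (A^*) y. Since this holds for all x, y, we must have A^* = A^T. Therefore
A^* =
[[-2, -3, -3],
 [-3, -2, 3],
 [0, 1, 1]].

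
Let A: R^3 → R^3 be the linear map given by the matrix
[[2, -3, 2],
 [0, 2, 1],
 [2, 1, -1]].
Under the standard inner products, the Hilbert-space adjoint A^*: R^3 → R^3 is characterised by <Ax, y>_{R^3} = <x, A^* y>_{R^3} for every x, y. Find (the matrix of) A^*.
A^* = A^T =
[[2, 0, 2],
 [-3, 2, 1],
 [2, 1, -1]]

For real matrices with standard dot products, the defining identity <Ax, y> = <x, A^* y> gives (Ax)^T y = x^T (A^*) y, i.e. x^T A^T y = x^T (A^*) y. Since this holds for all x, y, we must have A^* = A^T. Therefore
A^* =
[[2, 0, 2],
 [-3, 2, 1],
 [2, 1, -1]].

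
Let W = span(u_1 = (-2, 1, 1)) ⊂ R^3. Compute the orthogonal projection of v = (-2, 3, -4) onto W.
proj_W(v) = (-1, 1/2, 1/2)

Set up U = [u_1 | ... | u_1] ∈ R^(3×1). The projector onto W = col(U) is P = U (U^T U)^(-1) U^T.
Compute U^T U =
  [6],
and U^T v = (3).
Solve U^T U · c = U^T v for the coefficients: c = (1/2). The projection is proj_W(v) = U c.
Check: (v - proj_W(v)) · u_1 = 0  (should be 0).
Result: proj_W(v) = (-1, 1/2, 1/2).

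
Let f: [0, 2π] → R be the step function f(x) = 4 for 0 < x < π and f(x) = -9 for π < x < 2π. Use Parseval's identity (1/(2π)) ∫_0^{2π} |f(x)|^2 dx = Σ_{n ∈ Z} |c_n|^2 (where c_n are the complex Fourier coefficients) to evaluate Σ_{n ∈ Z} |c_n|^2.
Σ |c_n|^2 = 97/2

Parseval equates the L^2 energy of f (normalised by 1/(2π)) with the ℓ^2 sum of its Fourier coefficients: (1/(2π)) ∫_0^{2π} |f|^2 = Σ |c_n|^2.
Compute the left side: (1/(2π)) [∫_0^π 4^2 dx + ∫_π^{2π} (-9)^2 dx] = (1/(2π)) · (16π + 81π) = (16 + 81)/2 = 97/2.
So Σ_{n ∈ Z} |c_n|^2 = 97/2.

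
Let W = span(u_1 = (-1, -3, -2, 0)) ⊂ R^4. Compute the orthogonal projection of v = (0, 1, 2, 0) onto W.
proj_W(v) = (1/2, 3/2, 1, 0)

Set up U = [u_1 | ... | u_1] ∈ R^(4×1). The projector onto W = col(U) is P = U (U^T U)^(-1) U^T.
Compute U^T U =
  [14],
and U^T v = (-7).
Solve U^T U · c = U^T v for the coefficients: c = (-1/2). The projection is proj_W(v) = U c.
Check: (v - proj_W(v)) · u_1 = 0  (should be 0).
Result: proj_W(v) = (1/2, 3/2, 1, 0).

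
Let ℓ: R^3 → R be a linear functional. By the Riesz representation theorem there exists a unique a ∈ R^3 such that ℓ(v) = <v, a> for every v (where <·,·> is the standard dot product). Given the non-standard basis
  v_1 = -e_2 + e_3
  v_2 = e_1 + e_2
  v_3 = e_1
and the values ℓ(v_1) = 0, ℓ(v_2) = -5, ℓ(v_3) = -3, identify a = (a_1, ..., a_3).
a = (-3, -2, -2)

Write a = (a_1, ..., a_3) in the standard basis. For each basis vector v_i, ℓ(v_i) = <v_i, a> is a linear equation in the a_j's. Collect the n equations into a matrix system V a = ℓ, where row i of V is v_i (expressed in the standard basis). Since V is invertible (lower-triangular with 1s on the diagonal, up to permutation), solve by back-substitution:
  V =
[[0, -1, 1],
 [1, 1, 0],
 [1, 0, 0]]
  V a = (0, -5, -3)
Solving gives a = (-3, -2, -2).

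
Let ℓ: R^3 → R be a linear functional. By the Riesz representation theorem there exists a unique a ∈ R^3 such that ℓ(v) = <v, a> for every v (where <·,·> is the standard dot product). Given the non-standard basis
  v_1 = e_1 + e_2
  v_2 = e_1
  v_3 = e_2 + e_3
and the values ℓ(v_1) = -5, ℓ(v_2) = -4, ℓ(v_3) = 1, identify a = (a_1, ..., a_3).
a = (-4, -1, 2)

Write a = (a_1, ..., a_3) in the standard basis. For each basis vector v_i, ℓ(v_i) = <v_i, a> is a linear equation in the a_j's. Collect the n equations into a matrix system V a = ℓ, where row i of V is v_i (expressed in the standard basis). Since V is invertible (lower-triangular with 1s on the diagonal, up to permutation), solve by back-substitution:
  V =
[[1, 1, 0],
 [1, 0, 0],
 [0, 1, 1]]
  V a = (-5, -4, 1)
Solving gives a = (-4, -1, 2).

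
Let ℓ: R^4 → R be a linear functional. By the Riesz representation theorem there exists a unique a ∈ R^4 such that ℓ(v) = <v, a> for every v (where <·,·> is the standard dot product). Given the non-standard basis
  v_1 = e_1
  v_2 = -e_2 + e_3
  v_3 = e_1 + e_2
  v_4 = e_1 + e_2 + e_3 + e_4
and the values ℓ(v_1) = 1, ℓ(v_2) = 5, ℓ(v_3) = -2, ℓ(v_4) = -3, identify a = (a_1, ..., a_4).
a = (1, -3, 2, -3)

Write a = (a_1, ..., a_4) in the standard basis. For each basis vector v_i, ℓ(v_i) = <v_i, a> is a linear equation in the a_j's. Collect the n equations into a matrix system V a = ℓ, where row i of V is v_i (expressed in the standard basis). Since V is invertible (lower-triangular with 1s on the diagonal, up to permutation), solve by back-substitution:
  V =
[[1, 0, 0, 0],
 [0, -1, 1, 0],
 [1, 1, 0, 0],
 [1, 1, 1, 1]]
  V a = (1, 5, -2, -3)
Solving gives a = (1, -3, 2, -3).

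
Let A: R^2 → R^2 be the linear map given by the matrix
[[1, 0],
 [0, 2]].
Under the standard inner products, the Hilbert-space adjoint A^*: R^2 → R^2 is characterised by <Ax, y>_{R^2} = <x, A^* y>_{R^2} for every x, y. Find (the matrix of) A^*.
A^* = A^T =
[[1, 0],
 [0, 2]]

For real matrices with standard dot products, the defining identity <Ax, y> = <x, A^* y> gives (Ax)^T y = x^T (A^*) y, i.e. x^T A^T y = x^T (A^*) y. Since this holds for all x, y, we must have A^* = A^T. Therefore
A^* =
[[1, 0],
 [0, 2]].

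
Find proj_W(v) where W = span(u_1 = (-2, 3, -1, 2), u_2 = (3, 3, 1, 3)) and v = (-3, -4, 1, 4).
proj_W(v) = (-16/11, -9/22, -61/110, -34/55)

Set up U = [u_1 | ... | u_2] ∈ R^(4×2). The projector onto W = col(U) is P = U (U^T U)^(-1) U^T.
Compute U^T U =
  [18, 8]
  [8, 28],
and U^T v = (1, -8).
Solve U^T U · c = U^T v for the coefficients: c = (23/110, -19/55). The projection is proj_W(v) = U c.
Check: (v - proj_W(v)) · u_1 = 0  (should be 0).
Check: (v - proj_W(v)) · u_2 = 0  (should be 0).
Result: proj_W(v) = (-16/11, -9/22, -61/110, -34/55).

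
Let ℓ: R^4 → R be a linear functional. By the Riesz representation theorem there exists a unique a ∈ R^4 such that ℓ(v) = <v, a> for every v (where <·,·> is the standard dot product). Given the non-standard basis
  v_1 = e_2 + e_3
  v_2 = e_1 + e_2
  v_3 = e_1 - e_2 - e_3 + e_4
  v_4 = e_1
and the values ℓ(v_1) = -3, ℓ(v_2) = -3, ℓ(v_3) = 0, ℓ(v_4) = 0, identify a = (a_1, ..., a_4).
a = (0, -3, 0, -3)

Write a = (a_1, ..., a_4) in the standard basis. For each basis vector v_i, ℓ(v_i) = <v_i, a> is a linear equation in the a_j's. Collect the n equations into a matrix system V a = ℓ, where row i of V is v_i (expressed in the standard basis). Since V is invertible (lower-triangular with 1s on the diagonal, up to permutation), solve by back-substitution:
  V =
[[0, 1, 1, 0],
 [1, 1, 0, 0],
 [1, -1, -1, 1],
 [1, 0, 0, 0]]
  V a = (-3, -3, 0, 0)
Solving gives a = (0, -3, 0, -3).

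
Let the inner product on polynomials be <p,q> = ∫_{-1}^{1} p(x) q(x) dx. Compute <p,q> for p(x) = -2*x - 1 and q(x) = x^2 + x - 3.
<p,q> = 4

Expand the product: p(x)·q(x) = -2*x^3 - 3*x^2 + 5*x + 3.
∫_{-1}^{1} of each monomial x^k gives [2/(k+1) if k even, 0 if k odd]. Integrating term-by-term (or equivalently evaluating the antiderivative F(x) = -x^4/2 - x^3 + 5*x^2/2 + 3*x at the endpoints):
  F(1) − F(−1) = 4 − (0) = 4.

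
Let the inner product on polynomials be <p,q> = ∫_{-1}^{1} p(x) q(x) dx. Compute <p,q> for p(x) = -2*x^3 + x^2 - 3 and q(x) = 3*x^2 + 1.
<p,q> = -152/15

Expand the product: p(x)·q(x) = -6*x^5 + 3*x^4 - 2*x^3 - 8*x^2 - 3.
∫_{-1}^{1} of each monomial x^k gives [2/(k+1) if k even, 0 if k odd]. Integrating term-by-term (or equivalently evaluating the antiderivative F(x) = -x^6 + 3*x^5/5 - x^4/2 - 8*x^3/3 - 3*x at the endpoints):
  F(1) − F(−1) = -197/30 − (107/30) = -152/15.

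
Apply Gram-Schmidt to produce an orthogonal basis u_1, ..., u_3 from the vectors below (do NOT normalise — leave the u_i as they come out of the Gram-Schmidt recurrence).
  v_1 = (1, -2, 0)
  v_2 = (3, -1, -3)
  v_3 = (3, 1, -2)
Orthogonal basis:
  u_1 = (1, -2, 0)
  u_2 = (2, 1, -3)
  u_3 = (33/35, 33/70, 11/14)

Apply the Gram-Schmidt recurrence
  u_1 = v_1
  u_i = v_i − Σ_{j<i} ((v_i · u_j) / (u_j · u_j)) · u_j.

Step by step this gives:
  u_1 = (1, -2, 0)
  u_2 = (2, 1, -3)
  u_3 = (33/35, 33/70, 11/14)

Orthogonality check:
  u_2 · u_1 = 0 (should be 0)
  u_3 · u_1 = 0 (should be 0)
  u_3 · u_2 = 0 (should be 0)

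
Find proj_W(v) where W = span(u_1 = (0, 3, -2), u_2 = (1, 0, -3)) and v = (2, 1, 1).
proj_W(v) = (-19/94, 24/47, 25/94)

Set up U = [u_1 | ... | u_2] ∈ R^(3×2). The projector onto W = col(U) is P = U (U^T U)^(-1) U^T.
Compute U^T U =
  [13, 6]
  [6, 10],
and U^T v = (1, -1).
Solve U^T U · c = U^T v for the coefficients: c = (8/47, -19/94). The projection is proj_W(v) = U c.
Check: (v - proj_W(v)) · u_1 = 0  (should be 0).
Check: (v - proj_W(v)) · u_2 = 0  (should be 0).
Result: proj_W(v) = (-19/94, 24/47, 25/94).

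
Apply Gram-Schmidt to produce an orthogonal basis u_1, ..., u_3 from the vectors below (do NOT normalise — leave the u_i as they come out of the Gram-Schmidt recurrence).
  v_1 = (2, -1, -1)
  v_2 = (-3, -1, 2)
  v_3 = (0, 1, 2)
Orthogonal basis:
  u_1 = (2, -1, -1)
  u_2 = (-2/3, -13/6, 5/6)
  u_3 = (33/35, 11/35, 11/7)

Apply the Gram-Schmidt recurrence
  u_1 = v_1
  u_i = v_i − Σ_{j<i} ((v_i · u_j) / (u_j · u_j)) · u_j.

Step by step this gives:
  u_1 = (2, -1, -1)
  u_2 = (-2/3, -13/6, 5/6)
  u_3 = (33/35, 11/35, 11/7)

Orthogonality check:
  u_2 · u_1 = 0 (should be 0)
  u_3 · u_1 = 0 (should be 0)
  u_3 · u_2 = 0 (should be 0)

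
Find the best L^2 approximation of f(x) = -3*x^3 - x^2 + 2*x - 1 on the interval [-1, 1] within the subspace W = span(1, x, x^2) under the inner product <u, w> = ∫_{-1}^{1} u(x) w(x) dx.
g(x) = -x^2 + x/5 - 1

The best approximation g ∈ W is the orthogonal projection of f onto W. Writing g = a_0 + a_1 x + a_2 x^2, the coefficients solve the normal equations G · a = b where
  G_{ij} = <φ_i, φ_j> and b_i = <f, φ_i>, with φ_0 = 1, φ_1 = x, φ_2 = x^2.
G =
  [2, 0, 2/3]
  [0, 2/3, 0]
  [2/3, 0, 2/5],
b = (-8/3, 2/15, -16/15).
Solving gives a_0 = -1, a_1 = 1/5, a_2 = -1, so
  g(x) = -x^2 + x/5 - 1.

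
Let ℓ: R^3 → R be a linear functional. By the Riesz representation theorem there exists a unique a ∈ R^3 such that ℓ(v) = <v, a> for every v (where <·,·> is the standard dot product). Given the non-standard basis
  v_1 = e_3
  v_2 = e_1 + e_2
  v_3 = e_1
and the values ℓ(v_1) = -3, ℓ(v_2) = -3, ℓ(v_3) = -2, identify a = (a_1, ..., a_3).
a = (-2, -1, -3)

Write a = (a_1, ..., a_3) in the standard basis. For each basis vector v_i, ℓ(v_i) = <v_i, a> is a linear equation in the a_j's. Collect the n equations into a matrix system V a = ℓ, where row i of V is v_i (expressed in the standard basis). Since V is invertible (lower-triangular with 1s on the diagonal, up to permutation), solve by back-substitution:
  V =
[[0, 0, 1],
 [1, 1, 0],
 [1, 0, 0]]
  V a = (-3, -3, -2)
Solving gives a = (-2, -1, -3).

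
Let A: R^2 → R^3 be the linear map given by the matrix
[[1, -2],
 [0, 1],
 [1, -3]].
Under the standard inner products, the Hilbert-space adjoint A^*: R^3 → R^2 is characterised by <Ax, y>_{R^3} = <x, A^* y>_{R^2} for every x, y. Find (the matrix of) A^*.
A^* = A^T =
[[1, 0, 1],
 [-2, 1, -3]]

For real matrices with standard dot products, the defining identity <Ax, y> = <x, A^* y> gives (Ax)^T y = x^T (A^*) y, i.e. x^T A^T y = x^T (A^*) y. Since this holds for all x, y, we must have A^* = A^T. Therefore
A^* =
[[1, 0, 1],
 [-2, 1, -3]].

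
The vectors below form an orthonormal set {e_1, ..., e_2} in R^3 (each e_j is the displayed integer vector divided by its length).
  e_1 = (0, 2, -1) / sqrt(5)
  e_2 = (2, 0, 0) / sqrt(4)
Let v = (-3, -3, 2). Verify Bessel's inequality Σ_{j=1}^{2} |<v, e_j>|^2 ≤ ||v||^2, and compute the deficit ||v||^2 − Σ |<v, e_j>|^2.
Σ |<v, e_j>|^2 = 109/5; ||v||^2 = 22; deficit = 1/5

Write each e_j = u_j / sqrt(<u_j, u_j>) where u_j is the displayed integer vector. Then <v, e_j> = <v, u_j> / sqrt(<u_j, u_j>), so |<v, e_j>|^2 = <v, u_j>^2 / <u_j, u_j>.
Coefficients: <v, e_1> = -8/sqrt(5), <v, e_2> = -6/sqrt(4).
Square and sum: Σ |<v, e_j>|^2 = 109/5.
Compute ||v||^2 = v·v = 22.
Deficit = 22 − 109/5 = 1/5 ≥ 0, confirming Bessel's inequality. (The deficit equals ||v − Σ <v,e_j> e_j||^2, the squared distance from v to span{e_j}.)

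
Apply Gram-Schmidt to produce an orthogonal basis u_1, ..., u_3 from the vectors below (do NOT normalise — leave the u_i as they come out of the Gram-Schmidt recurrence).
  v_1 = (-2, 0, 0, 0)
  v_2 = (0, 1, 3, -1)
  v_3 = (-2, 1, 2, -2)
Orthogonal basis:
  u_1 = (-2, 0, 0, 0)
  u_2 = (0, 1, 3, -1)
  u_3 = (0, 2/11, -5/11, -13/11)

Apply the Gram-Schmidt recurrence
  u_1 = v_1
  u_i = v_i − Σ_{j<i} ((v_i · u_j) / (u_j · u_j)) · u_j.

Step by step this gives:
  u_1 = (-2, 0, 0, 0)
  u_2 = (0, 1, 3, -1)
  u_3 = (0, 2/11, -5/11, -13/11)

Orthogonality check:
  u_2 · u_1 = 0 (should be 0)
  u_3 · u_1 = 0 (should be 0)
  u_3 · u_2 = 0 (should be 0)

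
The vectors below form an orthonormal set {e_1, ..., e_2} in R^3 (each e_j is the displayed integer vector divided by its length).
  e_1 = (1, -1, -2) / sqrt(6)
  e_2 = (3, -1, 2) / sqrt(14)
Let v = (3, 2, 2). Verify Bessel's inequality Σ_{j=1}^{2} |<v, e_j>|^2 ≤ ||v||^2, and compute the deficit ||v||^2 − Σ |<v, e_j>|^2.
Σ |<v, e_j>|^2 = 71/7; ||v||^2 = 17; deficit = 48/7

Write each e_j = u_j / sqrt(<u_j, u_j>) where u_j is the displayed integer vector. Then <v, e_j> = <v, u_j> / sqrt(<u_j, u_j>), so |<v, e_j>|^2 = <v, u_j>^2 / <u_j, u_j>.
Coefficients: <v, e_1> = -3/sqrt(6), <v, e_2> = 11/sqrt(14).
Square and sum: Σ |<v, e_j>|^2 = 71/7.
Compute ||v||^2 = v·v = 17.
Deficit = 17 − 71/7 = 48/7 ≥ 0, confirming Bessel's inequality. (The deficit equals ||v − Σ <v,e_j> e_j||^2, the squared distance from v to span{e_j}.)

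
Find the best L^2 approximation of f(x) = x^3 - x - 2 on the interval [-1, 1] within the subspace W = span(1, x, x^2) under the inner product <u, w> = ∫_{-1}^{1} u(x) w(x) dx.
g(x) = -2*x/5 - 2

The best approximation g ∈ W is the orthogonal projection of f onto W. Writing g = a_0 + a_1 x + a_2 x^2, the coefficients solve the normal equations G · a = b where
  G_{ij} = <φ_i, φ_j> and b_i = <f, φ_i>, with φ_0 = 1, φ_1 = x, φ_2 = x^2.
G =
  [2, 0, 2/3]
  [0, 2/3, 0]
  [2/3, 0, 2/5],
b = (-4, -4/15, -4/3).
Solving gives a_0 = -2, a_1 = -2/5, a_2 = 0, so
  g(x) = -2*x/5 - 2.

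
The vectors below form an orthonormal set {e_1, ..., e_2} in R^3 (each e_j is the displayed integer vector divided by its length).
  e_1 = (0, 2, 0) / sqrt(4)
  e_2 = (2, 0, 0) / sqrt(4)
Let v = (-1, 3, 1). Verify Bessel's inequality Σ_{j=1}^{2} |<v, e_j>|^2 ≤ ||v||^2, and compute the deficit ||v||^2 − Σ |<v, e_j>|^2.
Σ |<v, e_j>|^2 = 10; ||v||^2 = 11; deficit = 1

Write each e_j = u_j / sqrt(<u_j, u_j>) where u_j is the displayed integer vector. Then <v, e_j> = <v, u_j> / sqrt(<u_j, u_j>), so |<v, e_j>|^2 = <v, u_j>^2 / <u_j, u_j>.
Coefficients: <v, e_1> = 6/sqrt(4), <v, e_2> = -2/sqrt(4).
Square and sum: Σ |<v, e_j>|^2 = 10.
Compute ||v||^2 = v·v = 11.
Deficit = 11 − 10 = 1 ≥ 0, confirming Bessel's inequality. (The deficit equals ||v − Σ <v,e_j> e_j||^2, the squared distance from v to span{e_j}.)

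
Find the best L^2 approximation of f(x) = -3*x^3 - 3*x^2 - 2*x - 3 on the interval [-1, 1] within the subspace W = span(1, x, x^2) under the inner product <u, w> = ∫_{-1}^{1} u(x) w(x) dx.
g(x) = -3*x^2 - 19*x/5 - 3

The best approximation g ∈ W is the orthogonal projection of f onto W. Writing g = a_0 + a_1 x + a_2 x^2, the coefficients solve the normal equations G · a = b where
  G_{ij} = <φ_i, φ_j> and b_i = <f, φ_i>, with φ_0 = 1, φ_1 = x, φ_2 = x^2.
G =
  [2, 0, 2/3]
  [0, 2/3, 0]
  [2/3, 0, 2/5],
b = (-8, -38/15, -16/5).
Solving gives a_0 = -3, a_1 = -19/5, a_2 = -3, so
  g(x) = -3*x^2 - 19*x/5 - 3.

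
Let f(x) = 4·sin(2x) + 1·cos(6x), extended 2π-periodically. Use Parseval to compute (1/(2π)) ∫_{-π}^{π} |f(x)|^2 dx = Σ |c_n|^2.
Σ |c_n|^2 = 17/2

Expand |f|^2 and use orthogonality of {sin(nx), cos(mx)} on [-π, π]:
  ∫_{-π}^{π} sin(nx)^2 dx = π, ∫ cos(mx)^2 dx = π, and cross terms integrate to 0.
So ∫_{-π}^{π} f(x)^2 dx = 4^2 · π + 1^2 · π = (16 + 1)π.
Divide by 2π: (16 + 1)/2 = 17/2.
By Parseval, this equals Σ |c_n|^2.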